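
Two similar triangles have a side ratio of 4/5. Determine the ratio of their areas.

Area scales with the square of linear dimensions. If every length is multiplied by 4/5, then the area is multiplied by (4/5)^2 = 16/25.
The area ratio is 16:25.

16:25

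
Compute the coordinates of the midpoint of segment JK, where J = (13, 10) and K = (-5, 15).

The midpoint is the point halfway along the segment.
Move half the horizontal distance: 13 + (-5 - 13)/2 = 13 + -18/2 = 4
Move half the vertical distance: 10 + (15 - 10)/2 = 10 + 5/2 = 25/2
Midpoint = (4, 25/2)

(4, 25/2)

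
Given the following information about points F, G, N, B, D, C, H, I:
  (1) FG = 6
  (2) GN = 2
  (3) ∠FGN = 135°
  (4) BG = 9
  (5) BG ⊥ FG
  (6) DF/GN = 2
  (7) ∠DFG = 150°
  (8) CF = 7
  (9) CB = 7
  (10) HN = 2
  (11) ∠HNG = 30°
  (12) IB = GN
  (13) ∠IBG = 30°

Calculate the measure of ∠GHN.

Step 1: By the law of cosines on triangle HNG: HG² = 2² + 2² − 2·2·2·cos(30°) = 1.07, so HG ≈ 1.04.
Step 2: By the inverse law of cosines on triangle GHN: cos(∠GHN) = (1.04² + 2² − 2²) / (2·1.04·2) = 1.07/4.14 = 0.2588, so ∠GHN = 75°.

Therefore, the measure of angle ∠GHN = 75°.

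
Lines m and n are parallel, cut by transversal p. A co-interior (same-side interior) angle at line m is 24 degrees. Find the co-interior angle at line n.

Co-interior angles sum to 180: 180 - 24 = 156 degrees.

156 degrees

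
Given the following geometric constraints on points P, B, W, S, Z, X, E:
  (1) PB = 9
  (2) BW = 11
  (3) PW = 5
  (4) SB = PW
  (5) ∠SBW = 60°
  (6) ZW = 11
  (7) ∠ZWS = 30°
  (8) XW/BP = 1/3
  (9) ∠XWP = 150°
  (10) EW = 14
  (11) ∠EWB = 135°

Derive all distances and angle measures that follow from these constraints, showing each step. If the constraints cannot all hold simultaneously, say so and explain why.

The constraints are consistent.

From the given relations:
  SB = PW = 5
  XW = 1/3·BP = 1/3·9 = 3

Step 1: From PW = 5, WX = 3, and ∠PWX = 150°, by the law of cosines:
  PX² = PW² + WX² - 2·PW·WX·cos(150°) = 25 + 9 + 25.98 = 59.98
  PX ≈ 7.74

Step 2: From BW = 11, WE = 14, and ∠BWE = 135°, by the law of cosines:
  BE² = BW² + WE² - 2·BW·WE·cos(135°) = 121 + 196 + 217.8 = 534.8
  BE ≈ 23.13

Step 3: From WB = 11, BS = 5, and ∠WBS = 60°, by the law of cosines:
  WS² = WB² + BS² - 2·WB·BS·cos(60°) = 121 + 25 - 55 = 91
  WS = √91

Step 4: From PB = 9, PW = 5, BW = 11, by the inverse law of cosines:
  cos(∠BPW) = (PB² + PW² - BW²) / (2·PB·PW)
  ∠BPW = 99.59°

Step 5: From BP = 9, BW = 11, PW = 5, by the inverse law of cosines:
  cos(∠PBW) = (BP² + BW² - PW²) / (2·BP·BW)
  ∠PBW = 26.63°

Step 6: From WB = 11, WP = 5, BP = 9, by the inverse law of cosines:
  cos(∠BWP) = (WB² + WP² - BP²) / (2·WB·WP)
  ∠BWP = 53.78°

Step 7: From SW = √91, WZ = 11, and ∠SWZ = 30°, by the law of cosines:
  SZ² = SW² + WZ² - 2·SW·WZ·cos(30°) = 91 + 121 - 181.7 = 30.25
  SZ ≈ 5.5

Step 8: From PW = 5, PX = 7.74, WX = 3, by the inverse law of cosines:
  cos(∠WPX) = (PW² + PX² - WX²) / (2·PW·PX)
  ∠WPX = 11.17°

Step 9: From BE = 23.13, BW = 11, EW = 14, by the inverse law of cosines:
  cos(∠EBW) = (BE² + BW² - EW²) / (2·BE·BW)
  ∠EBW = 25.35°

Step 10: From WB = 11, WS = √91, BS = 5, by the inverse law of cosines:
  cos(∠BWS) = (WB² + WS² - BS²) / (2·WB·WS)
  ∠BWS = 27°

Step 11: From SB = 5, SW = √91, BW = 11, by the inverse law of cosines:
  cos(∠BSW) = (SB² + SW² - BW²) / (2·SB·SW)
  ∠BSW = 93°

Step 12: From XP = 7.74, XW = 3, PW = 5, by the inverse law of cosines:
  cos(∠PXW) = (XP² + XW² - PW²) / (2·XP·XW)
  ∠PXW = 18.83°

Step 13: From EB = 23.13, EW = 14, BW = 11, by the inverse law of cosines:
  cos(∠BEW) = (EB² + EW² - BW²) / (2·EB·EW)
  ∠BEW = 19.65°

Step 14: From SW = √91, SZ = 5.5, WZ = 11, by the inverse law of cosines:
  cos(∠WSZ) = (SW² + SZ² - WZ²) / (2·SW·SZ)
  ∠WSZ = 89.86°

Step 15: From ZS = 5.5, ZW = 11, SW = √91, by the inverse law of cosines:
  cos(∠SZW) = (ZS² + ZW² - SW²) / (2·ZS·ZW)
  ∠SZW = 60.14°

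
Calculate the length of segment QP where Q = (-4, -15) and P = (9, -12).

The horizontal distance is |9 - -4| = 13 and the vertical distance is |-12 - -15| = 3.
By the Pythagorean theorem, d = sqrt(13^2 + 3^2) = sqrt(178).

sqrt(178)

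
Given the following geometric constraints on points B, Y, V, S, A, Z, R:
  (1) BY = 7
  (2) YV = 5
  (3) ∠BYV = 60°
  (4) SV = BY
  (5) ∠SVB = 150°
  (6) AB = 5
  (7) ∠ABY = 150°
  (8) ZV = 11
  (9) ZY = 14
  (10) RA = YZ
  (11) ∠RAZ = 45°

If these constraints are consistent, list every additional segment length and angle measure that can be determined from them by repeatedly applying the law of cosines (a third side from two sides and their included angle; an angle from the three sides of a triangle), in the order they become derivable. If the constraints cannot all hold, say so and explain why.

The constraints are consistent. Derivable facts, in order:
After 1 step:
- BV = √39
- YA ≈ 11.6
- ∠VYZ = 44.42°
- ∠VZY = 18.55°
- ∠YVZ = 117.04°
After 2 steps:
- BS ≈ 12.8
- ∠AYB = 12.44°
- ∠BAY = 17.56°
- ∠BVY = 76.1°
- ∠VBY = 43.9°
After 3 steps:
- ∠BSV = 14.12°
- ∠SBV = 15.88°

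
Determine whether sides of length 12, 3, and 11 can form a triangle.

Sort the sides: 3, 11, 12.
It suffices to check that the sum of the two smallest exceeds the largest:
3 + 11 = 14 > 12. ✓
Yes, a valid triangle can be formed.

Yes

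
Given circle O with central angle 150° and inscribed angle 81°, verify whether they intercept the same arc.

By the inscribed angle theorem, the inscribed angle for a central angle of 150° should be 150° / 2 = 75°.
The given inscribed angle is 81°, which does not equal 75°.
Therefore, no, they do not correspond to the same arc.

No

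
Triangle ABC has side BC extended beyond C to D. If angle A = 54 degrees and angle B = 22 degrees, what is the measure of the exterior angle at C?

The interior angle at C is 180 - 54 - 22 = 104 degrees.
The exterior angle and interior angle at C are supplementary:
Exterior angle = 180 - 104 = 76 degrees.

76 degrees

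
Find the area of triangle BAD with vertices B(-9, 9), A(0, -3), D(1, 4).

Shoelace: Area = (1/2)|-9(-3-4) + 0(4-9) + 1(9--3)| = (1/2)(75) = 75/2

75/2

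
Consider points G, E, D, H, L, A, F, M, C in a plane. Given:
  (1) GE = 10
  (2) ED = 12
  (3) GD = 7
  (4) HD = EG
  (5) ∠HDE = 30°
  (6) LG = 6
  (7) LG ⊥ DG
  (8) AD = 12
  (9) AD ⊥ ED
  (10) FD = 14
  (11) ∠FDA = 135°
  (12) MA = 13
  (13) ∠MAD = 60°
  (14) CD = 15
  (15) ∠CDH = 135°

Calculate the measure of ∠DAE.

Step 1: By the law of cosines on triangle ADE: AE² = 12² + 12² − 2·12·12·cos(90°) = 288, so AE = 12·√2.
Step 2: By the inverse law of cosines on triangle DAE: cos(∠DAE) = (12² + (12·√2)² − 12²) / (2·12·12·√2) = 288/407.29 = 0.7071, so ∠DAE = 45°.

Therefore, the measure of angle ∠DAE = 45°.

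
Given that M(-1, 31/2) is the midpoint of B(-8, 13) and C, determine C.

Using the midpoint formula: M = ((x1 + x2)/2, (y1 + y2)/2)
We know M = (-1, 31/2) and B = (-8, 13)
For x: -1 = (-8 + x2)/2, so x2 = 2*-1 - -8 = 6
For y: 31/2 = (13 + y2)/2, so y2 = 2*31/2 - 13 = 18
C = (6, 18)

(6, 18)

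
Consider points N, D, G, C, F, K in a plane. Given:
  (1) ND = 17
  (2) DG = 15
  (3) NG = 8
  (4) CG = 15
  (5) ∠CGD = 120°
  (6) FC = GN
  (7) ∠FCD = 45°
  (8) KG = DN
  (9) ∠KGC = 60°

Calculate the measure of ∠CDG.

Step 1: By the law of cosines on triangle DGC: DC² = 15² + 15² − 2·15·15·cos(120°) = 675, so DC = 15·√3.
Step 2: By the inverse law of cosines on triangle CDG: cos(∠CDG) = ((15·√3)² + 15² − 15²) / (2·15·√3·15) = 675/779.42 = 0.866, so ∠CDG = 30°.

Therefore, the measure of angle ∠CDG = 30°.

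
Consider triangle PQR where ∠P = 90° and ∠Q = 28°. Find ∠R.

angle R = 180 - 90 - 28 = 62 degrees.

62 degrees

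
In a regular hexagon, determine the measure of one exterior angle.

Each exterior angle of a regular n-gon is 360 / n.
For n = 6: 360 / 6 = 60 degrees.

60 degrees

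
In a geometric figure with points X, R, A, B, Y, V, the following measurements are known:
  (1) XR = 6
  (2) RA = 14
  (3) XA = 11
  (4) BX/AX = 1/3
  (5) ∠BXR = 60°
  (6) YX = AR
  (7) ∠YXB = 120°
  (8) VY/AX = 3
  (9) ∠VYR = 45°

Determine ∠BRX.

From the given relations: BX = 1/3·AX = 1/3·11 ≈ 3.67.
Step 1: By the law of cosines on triangle RXB: RB² = 6² + 3.67² − 2·6·3.67·cos(60°) = 27.44, so RB ≈ 5.24.
Step 2: By the inverse law of cosines on triangle BRX: cos(∠BRX) = (5.24² + 6² − 3.67²) / (2·5.24·6) = 50/62.86 = 0.7954, so ∠BRX = 37.31°.

Therefore, the measure of angle ∠BRX = 37.31°.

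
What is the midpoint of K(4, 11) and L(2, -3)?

M = ((x₁ + x₂)/2, (y₁ + y₂)/2)
= ((4 + 2)/2, (11 + -3)/2)
= (6/2, 8/2) = (3, 4)

(3, 4)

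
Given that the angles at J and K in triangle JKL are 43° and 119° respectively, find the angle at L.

The interior angles sum to 180°: angle L = 180 - 43 - 119 = 18°.
The triangle is obtuse (angles 43°, 119°, 18°).

18 degrees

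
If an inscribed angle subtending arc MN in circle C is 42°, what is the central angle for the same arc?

Central angle = 2 × 42° = 84° (inscribed angle theorem).

84°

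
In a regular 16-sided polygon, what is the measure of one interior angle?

Each interior angle of a regular n-gon is (n - 2) * 180 / n.
For n = 16: (16 - 2) * 180 / 16 = 2520/16 = 315/2 degrees.

315/2 degrees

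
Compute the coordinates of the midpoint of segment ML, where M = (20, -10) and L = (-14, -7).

M = ((x₁ + x₂)/2, (y₁ + y₂)/2)
= ((20 + -14)/2, (-10 + -7)/2)
= (6/2, -17/2) = (3, -17/2)

(3, -17/2)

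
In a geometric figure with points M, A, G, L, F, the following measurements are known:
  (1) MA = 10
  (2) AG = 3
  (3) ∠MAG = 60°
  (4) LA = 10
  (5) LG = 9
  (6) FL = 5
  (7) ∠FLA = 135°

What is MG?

Step 1: By the law of cosines on triangle MAG: MG² = 10² + 3² − 2·10·3·cos(60°) = 79, so MG = √79.

Therefore, the length of MG = √79.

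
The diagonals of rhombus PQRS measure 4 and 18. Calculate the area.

Area = (4 * 18) / 2 = 72 / 2 = 36

36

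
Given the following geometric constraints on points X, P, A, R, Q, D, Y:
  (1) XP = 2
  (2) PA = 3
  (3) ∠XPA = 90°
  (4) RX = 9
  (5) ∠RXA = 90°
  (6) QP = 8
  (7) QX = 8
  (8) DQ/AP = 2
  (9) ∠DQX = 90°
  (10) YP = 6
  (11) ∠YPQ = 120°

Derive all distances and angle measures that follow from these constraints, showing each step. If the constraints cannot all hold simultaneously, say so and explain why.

The constraints are consistent.

From the given relations:
  DQ = 2·AP = 2·3 = 6

Step 1: From XP = 2, PA = 3, and ∠XPA = 90°, by the law of cosines:
  XA² = XP² + PA² - 2·XP·PA·cos(90°) = 4 + 9 - 0 = 13
  XA = √13

Step 2: From XQ = 8, QD = 6, and ∠XQD = 90°, by the law of cosines:
  XD² = XQ² + QD² - 2·XQ·QD·cos(90°) = 64 + 36 - 0 = 100
  XD = 10

Step 3: From QP = 8, PY = 6, and ∠QPY = 120°, by the law of cosines:
  QY² = QP² + PY² - 2·QP·PY·cos(120°) = 64 + 36 + 48 = 148
  QY = 2·√37

Step 4: From XP = 2, XQ = 8, PQ = 8, by the inverse law of cosines:
  cos(∠PXQ) = (XP² + XQ² - PQ²) / (2·XP·XQ)
  ∠PXQ = 82.82°

Step 5: From PQ = 8, PX = 2, QX = 8, by the inverse law of cosines:
  cos(∠QPX) = (PQ² + PX² - QX²) / (2·PQ·PX)
  ∠QPX = 82.82°

Step 6: From QP = 8, QX = 8, PX = 2, by the inverse law of cosines:
  cos(∠PQX) = (QP² + QX² - PX²) / (2·QP·QX)
  ∠PQX = 14.36°

Step 7: From AX = √13, XR = 9, and ∠AXR = 90°, by the law of cosines:
  AR² = AX² + XR² - 2·AX·XR·cos(90°) = 13 + 81 - 0 = 94
  AR = √94

Step 8: From XA = √13, XP = 2, AP = 3, by the inverse law of cosines:
  cos(∠AXP) = (XA² + XP² - AP²) / (2·XA·XP)
  ∠AXP = 56.31°

Step 9: From XD = 10, XQ = 8, DQ = 6, by the inverse law of cosines:
  cos(∠DXQ) = (XD² + XQ² - DQ²) / (2·XD·XQ)
  ∠DXQ = 36.87°

Step 10: From AP = 3, AX = √13, PX = 2, by the inverse law of cosines:
  cos(∠PAX) = (AP² + AX² - PX²) / (2·AP·AX)
  ∠PAX = 33.69°

Step 11: From QP = 8, QY = 2·√37, PY = 6, by the inverse law of cosines:
  cos(∠PQY) = (QP² + QY² - PY²) / (2·QP·QY)
  ∠PQY = 25.28°

Step 12: From DQ = 6, DX = 10, QX = 8, by the inverse law of cosines:
  cos(∠QDX) = (DQ² + DX² - QX²) / (2·DQ·DX)
  ∠QDX = 53.13°

Step 13: From YP = 6, YQ = 2·√37, PQ = 8, by the inverse law of cosines:
  cos(∠PYQ) = (YP² + YQ² - PQ²) / (2·YP·YQ)
  ∠PYQ = 34.72°

Step 14: From AR = √94, AX = √13, RX = 9, by the inverse law of cosines:
  cos(∠RAX) = (AR² + AX² - RX²) / (2·AR·AX)
  ∠RAX = 68.17°

Step 15: From RA = √94, RX = 9, AX = √13, by the inverse law of cosines:
  cos(∠ARX) = (RA² + RX² - AX²) / (2·RA·RX)
  ∠ARX = 21.83°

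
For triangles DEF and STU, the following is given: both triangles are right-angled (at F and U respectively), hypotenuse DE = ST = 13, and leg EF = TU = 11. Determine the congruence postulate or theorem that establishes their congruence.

Consider the given information: both triangles are right-angled (at F and U respectively), hypotenuse DE = ST = 13, and leg EF = TU = 11
This is not SAS or AAS: SAS requires two sides and the included angle between them. AAS requires two angles and a non-included side.
The correct criterion is HL. The hypotenuse and one leg of two right triangles are equal (Hypotenuse-Leg).

HL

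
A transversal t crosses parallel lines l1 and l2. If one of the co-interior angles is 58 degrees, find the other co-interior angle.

Co-interior (same-side interior) angles are between the parallel lines on the same side of the transversal.
Unlike corresponding or alternate interior angles, they are supplementary rather than equal.
So the angle = 180 - 58 = 122 degrees.

122 degrees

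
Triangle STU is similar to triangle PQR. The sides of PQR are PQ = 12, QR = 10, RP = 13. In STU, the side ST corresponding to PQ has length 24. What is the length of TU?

Similar triangles have proportional sides. Setting up the proportion:
ST / PQ = TU / QR
24 / 12 = TU / 10
TU = 10 * 24 / 12 = 20.

20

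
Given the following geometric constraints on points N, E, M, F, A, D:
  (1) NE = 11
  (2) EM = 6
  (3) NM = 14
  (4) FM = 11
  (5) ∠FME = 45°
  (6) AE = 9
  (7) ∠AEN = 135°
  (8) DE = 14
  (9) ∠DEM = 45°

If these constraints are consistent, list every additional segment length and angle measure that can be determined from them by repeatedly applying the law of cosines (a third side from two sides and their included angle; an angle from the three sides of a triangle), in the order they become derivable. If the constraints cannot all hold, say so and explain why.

The constraints are consistent. Derivable facts, in order:
After 1 step:
- EF ≈ 7.98
- MD ≈ 10.64
- NA ≈ 18.49
- ∠EMN = 48.65°
- ∠ENM = 24.17°
- ∠MEN = 107.18°
After 2 steps:
- ∠ANE = 20.13°
- ∠DME = 111.5°
- ∠EAN = 24.87°
- ∠EDM = 23.5°
- ∠EFM = 32.12°
- ∠FEM = 102.88°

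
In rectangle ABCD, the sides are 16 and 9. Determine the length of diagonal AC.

Using the Pythagorean theorem:
d² = 16² + 9² = 256 + 81 = 337
d = sqrt(337)

sqrt(337)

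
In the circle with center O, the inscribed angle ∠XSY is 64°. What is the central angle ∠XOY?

The inscribed angle theorem states that a central angle is always twice any inscribed angle that subtends the same arc.
Since the inscribed angle is 64°, the central angle = 2 × 64° = 128°.

128°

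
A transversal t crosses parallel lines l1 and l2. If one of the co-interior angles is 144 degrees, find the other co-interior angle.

Co-interior angles (same-side interior) formed by parallel lines and a transversal are supplementary (sum to 180 degrees).
The given angle is 144 degrees.
The co-interior angle = 180 - 144 = 36 degrees.

36 degrees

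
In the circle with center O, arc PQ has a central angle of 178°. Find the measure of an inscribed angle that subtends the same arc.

Inscribed angle = 178° / 2 = 89° (inscribed angle theorem).

89°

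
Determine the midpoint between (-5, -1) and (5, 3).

The midpoint is the average of the coordinates:
x: (-5 + 5)/2 = 0
y: (-1 + 3)/2 = 1
Midpoint = (0, 1)

(0, 1)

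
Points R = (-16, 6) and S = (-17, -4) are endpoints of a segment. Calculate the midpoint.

The midpoint is the average of the coordinates:
x: (-16 + -17)/2 = -33/2
y: (6 + -4)/2 = 1
Midpoint = (-33/2, 1)

(-33/2, 1)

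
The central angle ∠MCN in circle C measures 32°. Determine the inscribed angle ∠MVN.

An inscribed angle intercepts an arc from a point on the circle, while the central angle intercepts the same arc from the center.
The inscribed angle is always half the central angle: 32° / 2 = 16°.

16°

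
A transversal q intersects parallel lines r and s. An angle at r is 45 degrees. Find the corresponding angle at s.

Corresponding angles are equal: 45 degrees.

45 degrees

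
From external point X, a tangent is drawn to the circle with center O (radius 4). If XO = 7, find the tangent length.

Let T be the point of tangency. Then OT ⊥ XT (radius ⊥ tangent).
In right triangle OTX: OX² = OT² + XT²
7² = 4² + XT²
XT² = 33, XT = sqrt(33)

sqrt(33)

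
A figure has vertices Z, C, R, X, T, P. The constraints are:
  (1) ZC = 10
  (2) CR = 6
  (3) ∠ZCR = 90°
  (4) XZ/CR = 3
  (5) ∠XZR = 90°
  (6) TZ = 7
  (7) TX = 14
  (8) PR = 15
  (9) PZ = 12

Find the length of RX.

From the given relations: XZ = 3·CR = 3·6 = 18.
Step 1: By the law of cosines on triangle ZCR: ZR² = 10² + 6² − 2·10·6·cos(90°) = 136, so ZR = 2·√34.
Step 2: By the law of cosines on triangle RZX: RX² = (2·√34)² + 18² − 2·2·√34·18·cos(90°) = 460, so RX = 2·√115.

Therefore, the length of RX = 2·√115.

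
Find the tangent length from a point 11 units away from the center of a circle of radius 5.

The tangent, radius, and line from the external point to the center form a right triangle.
The right angle is where the tangent meets the radius.
By the Pythagorean theorem: tangent² + 5² = 11²
tangent² = 121 - 25 = 96
tangent = 4*sqrt(6)

4*sqrt(6)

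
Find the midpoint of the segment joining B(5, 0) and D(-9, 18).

M = ((x₁ + x₂)/2, (y₁ + y₂)/2)
= ((5 + -9)/2, (0 + 18)/2)
= (-4/2, 18/2) = (-2, 9)

(-2, 9)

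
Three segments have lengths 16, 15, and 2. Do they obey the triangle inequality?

For three segments to close into a triangle, no single side can be as long as the other two combined.
The longest side is 16, and 2 + 15 = 17 > 16.
A triangle can be formed.

Yes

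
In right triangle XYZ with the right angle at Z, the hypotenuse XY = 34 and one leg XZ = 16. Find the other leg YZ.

Rearranging the Pythagorean theorem to solve for the unknown leg:
leg^2 = hypotenuse^2 - known_leg^2 = 1156 - 256 = 900
leg = sqrt(900) = 30.

30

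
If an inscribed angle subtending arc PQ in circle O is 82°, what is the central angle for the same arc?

The inscribed angle theorem states that a central angle is always twice any inscribed angle that subtends the same arc.
Since the inscribed angle is 82°, the central angle = 2 × 82° = 164°.

164°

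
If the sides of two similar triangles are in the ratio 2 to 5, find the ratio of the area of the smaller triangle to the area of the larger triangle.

Area ratio = (side ratio)^2 = (2/5)^2 = 4:25.

4:25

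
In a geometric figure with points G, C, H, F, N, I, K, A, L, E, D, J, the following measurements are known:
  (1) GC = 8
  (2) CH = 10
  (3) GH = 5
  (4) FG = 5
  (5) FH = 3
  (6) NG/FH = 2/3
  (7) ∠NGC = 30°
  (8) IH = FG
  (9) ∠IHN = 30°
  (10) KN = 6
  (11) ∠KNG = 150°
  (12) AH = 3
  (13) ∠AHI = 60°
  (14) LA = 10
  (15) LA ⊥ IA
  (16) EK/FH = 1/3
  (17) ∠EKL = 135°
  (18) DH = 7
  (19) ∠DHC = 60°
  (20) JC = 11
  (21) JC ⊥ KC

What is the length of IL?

From the given relations: IH = FG = 5.
Step 1: By the law of cosines on triangle IHA: IA² = 5² + 3² − 2·5·3·cos(60°) = 19, so IA = √19.
Step 2: By the law of cosines on triangle IAL: IL² = √19² + 10² − 2·√19·10·cos(90°) = 119, so IL = √119.

Therefore, the length of IL = √119.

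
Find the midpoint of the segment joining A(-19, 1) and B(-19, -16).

M = ((x₁ + x₂)/2, (y₁ + y₂)/2)
= ((-19 + -19)/2, (1 + -16)/2)
= (-38/2, -15/2) = (-19, -15/2)

(-19, -15/2)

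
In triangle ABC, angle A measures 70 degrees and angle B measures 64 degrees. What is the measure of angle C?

angle C = 180 - 70 - 64 = 46 degrees.

46 degrees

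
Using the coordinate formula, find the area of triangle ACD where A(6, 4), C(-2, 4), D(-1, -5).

Using the Shoelace formula for a triangle:
Area = (1/2)|x0(y1 - y2) + x1(y2 - y0) + x2(y0 - y1)|
Area = (1/2)|6(4 - -5) + -2(-5 - 4) + -1(4 - 4)|
Area = (1/2)|54 + 18 + 0|
Area = (1/2)|72|
Area = (1/2)(72)
Area = 36

36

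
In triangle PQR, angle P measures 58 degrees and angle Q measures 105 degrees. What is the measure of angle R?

angle R = 180 - 58 - 105 = 17 degrees.

17 degrees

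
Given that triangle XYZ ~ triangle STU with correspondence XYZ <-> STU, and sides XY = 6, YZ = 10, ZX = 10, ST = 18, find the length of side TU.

k = 18/6 = 3. TU = 3 * 10 = 30.

30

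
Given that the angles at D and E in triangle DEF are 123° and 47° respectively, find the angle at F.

The interior angles sum to 180°: angle F = 180 - 123 - 47 = 10°.
The triangle is obtuse (angles 123°, 47°, 10°).

10 degrees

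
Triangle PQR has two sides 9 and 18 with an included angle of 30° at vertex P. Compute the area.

Area = (1/2)(9)(18) sin(30°) = (1/2)(9)(18)(1/2) = 81/2

81/2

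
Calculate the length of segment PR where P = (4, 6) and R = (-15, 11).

d = sqrt((-15 - 4)^2 + (11 - 6)^2)
d = sqrt(-19^2 + 5^2)
d = sqrt(361 + 25)
d = sqrt(386)

sqrt(386)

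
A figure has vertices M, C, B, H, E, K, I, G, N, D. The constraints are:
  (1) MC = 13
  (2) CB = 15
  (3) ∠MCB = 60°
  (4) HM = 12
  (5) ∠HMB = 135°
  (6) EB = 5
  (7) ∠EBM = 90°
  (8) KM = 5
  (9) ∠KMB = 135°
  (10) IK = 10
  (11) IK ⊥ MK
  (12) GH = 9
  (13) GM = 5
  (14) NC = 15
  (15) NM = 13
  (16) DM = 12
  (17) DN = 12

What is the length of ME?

Step 1: By the law of cosines on triangle BCM: BM² = 15² + 13² − 2·15·13·cos(60°) = 199, so BM = √199.
Step 2: By the law of cosines on triangle MBE: ME² = √199² + 5² − 2·√199·5·cos(90°) = 224, so ME = 4·√14.

Therefore, the length of ME = 4·√14.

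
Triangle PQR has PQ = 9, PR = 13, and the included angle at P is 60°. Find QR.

When two sides and the included angle are known, the law of cosines gives the third side.
c^2 = a^2 + b^2 - 2ab cos(C) generalizes the Pythagorean theorem to non-right triangles.
Here: QR^2 = 81 + 169 - 234*(1/2) = 133
QR = sqrt(133)

sqrt(133)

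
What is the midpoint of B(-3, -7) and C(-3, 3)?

The midpoint is the average of the coordinates:
x: (-3 + -3)/2 = -3
y: (-7 + 3)/2 = -2
Midpoint = (-3, -2)

(-3, -2)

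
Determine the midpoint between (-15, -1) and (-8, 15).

The midpoint is the average of the coordinates:
x: (-15 + -8)/2 = -23/2
y: (-1 + 15)/2 = 7
Midpoint = (-23/2, 7)

(-23/2, 7)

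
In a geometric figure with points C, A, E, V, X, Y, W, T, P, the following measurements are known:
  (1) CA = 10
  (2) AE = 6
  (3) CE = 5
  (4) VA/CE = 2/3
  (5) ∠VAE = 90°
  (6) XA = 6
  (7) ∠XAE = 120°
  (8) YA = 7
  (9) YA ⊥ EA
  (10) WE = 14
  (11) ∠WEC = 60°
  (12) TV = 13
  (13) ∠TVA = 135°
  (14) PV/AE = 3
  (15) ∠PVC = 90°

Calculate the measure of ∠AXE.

Step 1: By the law of cosines on triangle XAE: XE² = 6² + 6² − 2·6·6·cos(120°) = 108, so XE = 6·√3.
Step 2: By the inverse law of cosines on triangle AXE: cos(∠AXE) = (6² + (6·√3)² − 6²) / (2·6·6·√3) = 108/124.71 = 0.866, so ∠AXE = 30°.

Therefore, the measure of angle ∠AXE = 30°.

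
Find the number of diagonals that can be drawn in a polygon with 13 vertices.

Total line segments between 13 vertices = C(13,2) = 78.
Subtract the 13 sides: 78 - 13 = 65 diagonals.

65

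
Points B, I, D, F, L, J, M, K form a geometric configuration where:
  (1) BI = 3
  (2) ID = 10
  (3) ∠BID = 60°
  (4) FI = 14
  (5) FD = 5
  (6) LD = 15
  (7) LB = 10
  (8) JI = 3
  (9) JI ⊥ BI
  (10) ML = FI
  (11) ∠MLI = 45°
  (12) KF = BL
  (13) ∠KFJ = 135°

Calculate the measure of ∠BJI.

Step 1: By the law of cosines on triangle JIB: JB² = 3² + 3² − 2·3·3·cos(90°) = 18, so JB = 3·√2.
Step 2: By the inverse law of cosines on triangle BJI: cos(∠BJI) = ((3·√2)² + 3² − 3²) / (2·3·√2·3) = 18/25.46 = 0.7071, so ∠BJI = 45°.

Therefore, the measure of angle ∠BJI = 45°.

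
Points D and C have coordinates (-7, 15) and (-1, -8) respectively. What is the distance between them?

d = sqrt((6)^2 + (-23)^2) = sqrt(565)

sqrt(565)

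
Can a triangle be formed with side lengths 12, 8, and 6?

Yes.
The triangle inequality requires that the sum of any two sides exceeds the third.
Here 6 + 8 = 14 > 12, so the condition is met.

Yes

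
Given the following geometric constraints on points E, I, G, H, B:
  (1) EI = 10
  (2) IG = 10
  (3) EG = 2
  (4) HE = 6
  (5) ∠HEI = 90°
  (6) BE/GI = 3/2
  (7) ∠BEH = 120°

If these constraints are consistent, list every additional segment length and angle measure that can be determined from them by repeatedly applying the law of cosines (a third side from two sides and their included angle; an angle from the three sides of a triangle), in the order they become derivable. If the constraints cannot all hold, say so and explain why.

The constraints are consistent. Derivable facts, in order:
After 1 step:
- HB = 3·√39
- IH = 2·√34
- ∠EGI = 84.26°
- ∠EIG = 11.48°
- ∠GEI = 84.26°
After 2 steps:
- ∠BHE = 43.9°
- ∠EBH = 16.1°
- ∠EHI = 59.04°
- ∠EIH = 30.96°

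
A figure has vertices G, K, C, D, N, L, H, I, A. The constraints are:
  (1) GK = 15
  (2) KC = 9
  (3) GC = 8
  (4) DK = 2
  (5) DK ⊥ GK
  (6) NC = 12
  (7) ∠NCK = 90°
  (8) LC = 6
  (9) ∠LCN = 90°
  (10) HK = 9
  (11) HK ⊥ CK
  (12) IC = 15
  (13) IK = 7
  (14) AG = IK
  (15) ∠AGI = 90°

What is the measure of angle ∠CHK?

Step 1: By the law of cosines on triangle HKC: HC² = 9² + 9² − 2·9·9·cos(90°) = 162, so HC = 9·√2.
Step 2: By the inverse law of cosines on triangle CHK: cos(∠CHK) = ((9·√2)² + 9² − 9²) / (2·9·√2·9) = 162/229.1 = 0.7071, so ∠CHK = 45°.

Therefore, the measure of angle ∠CHK = 45°.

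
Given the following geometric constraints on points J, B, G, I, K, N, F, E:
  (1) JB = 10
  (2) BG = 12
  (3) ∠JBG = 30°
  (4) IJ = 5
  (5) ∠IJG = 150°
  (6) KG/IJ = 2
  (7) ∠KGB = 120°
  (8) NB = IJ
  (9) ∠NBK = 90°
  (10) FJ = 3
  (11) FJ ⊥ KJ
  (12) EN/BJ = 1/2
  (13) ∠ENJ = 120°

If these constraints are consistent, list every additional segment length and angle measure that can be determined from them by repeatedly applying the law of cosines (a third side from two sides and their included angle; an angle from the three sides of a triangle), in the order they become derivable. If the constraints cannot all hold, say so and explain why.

The constraints are consistent. Derivable facts, in order:
After 1 step:
- BK = 2·√91
- JG ≈ 6.01
After 2 steps:
- GI ≈ 10.64
- KN ≈ 19.72
- ∠BGJ = 56.26°
- ∠BJG = 93.74°
- ∠BKG = 33°
- ∠GBK = 27°
After 3 steps:
- ∠BKN = 14.69°
- ∠BNK = 75.31°
- ∠GIJ = 16.41°
- ∠IGJ = 13.59°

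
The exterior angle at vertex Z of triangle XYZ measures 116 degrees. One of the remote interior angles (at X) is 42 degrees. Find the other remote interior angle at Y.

By the exterior angle theorem: exterior angle = sum of remote interior angles.
116 = 42 + angle Y
angle Y = 116 - 42 = 74 degrees

74 degrees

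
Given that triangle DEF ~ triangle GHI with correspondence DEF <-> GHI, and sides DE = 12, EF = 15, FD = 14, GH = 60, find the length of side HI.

k = 60/12 = 5. HI = 5 * 15 = 75.

75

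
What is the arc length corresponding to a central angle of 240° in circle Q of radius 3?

Arc length = 2π(3)(2/3) = 4*pi

4*pi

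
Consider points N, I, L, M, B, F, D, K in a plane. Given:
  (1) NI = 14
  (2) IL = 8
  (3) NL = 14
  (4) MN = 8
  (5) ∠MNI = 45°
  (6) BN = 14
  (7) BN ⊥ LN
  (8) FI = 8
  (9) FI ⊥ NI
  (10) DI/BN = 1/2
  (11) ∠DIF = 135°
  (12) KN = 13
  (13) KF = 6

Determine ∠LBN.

Step 1: By the law of cosines on triangle BNL: BL² = 14² + 14² − 2·14·14·cos(90°) = 392, so BL = 14·√2.
Step 2: By the inverse law of cosines on triangle LBN: cos(∠LBN) = ((14·√2)² + 14² − 14²) / (2·14·√2·14) = 392/554.37 = 0.7071, so ∠LBN = 45°.

Therefore, the measure of angle ∠LBN = 45°.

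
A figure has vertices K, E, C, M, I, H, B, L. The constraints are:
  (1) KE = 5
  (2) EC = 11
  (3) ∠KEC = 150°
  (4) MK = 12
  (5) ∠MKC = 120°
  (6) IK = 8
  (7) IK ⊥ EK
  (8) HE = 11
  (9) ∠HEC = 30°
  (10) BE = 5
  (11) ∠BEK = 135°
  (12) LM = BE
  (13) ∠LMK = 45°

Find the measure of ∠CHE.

Step 1: By the law of cosines on triangle HEC: HC² = 11² + 11² − 2·11·11·cos(30°) = 32.42, so HC ≈ 5.69.
Step 2: By the inverse law of cosines on triangle CHE: cos(∠CHE) = (5.69² + 11² − 11²) / (2·5.69·11) = 32.42/125.27 = 0.2588, so ∠CHE = 75°.

Therefore, the measure of angle ∠CHE = 75°.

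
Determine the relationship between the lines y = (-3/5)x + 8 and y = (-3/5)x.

Slope of line 1: m1 = -3/5
Slope of line 2: m2 = -3/5
Since m1 = m2 = -3/5, the lines are parallel.

Parallel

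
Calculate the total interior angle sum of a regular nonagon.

The sum of interior angles of an n-sided polygon is (n - 2) * 180.
For n = 9: (9 - 2) * 180 = 7 * 180 = 1260 degrees.

1260 degrees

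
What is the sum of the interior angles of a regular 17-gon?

The sum of interior angles of an n-sided polygon is (n - 2) * 180.
For n = 17: (17 - 2) * 180 = 15 * 180 = 2700 degrees.

2700 degrees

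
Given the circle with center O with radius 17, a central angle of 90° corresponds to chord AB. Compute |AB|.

Chord length = 2r sin(θ/2)
= 2 × 17 × sin(90°/2)
= 2 × 17 × sin(45°)
= 17*sqrt(2)

17*sqrt(2)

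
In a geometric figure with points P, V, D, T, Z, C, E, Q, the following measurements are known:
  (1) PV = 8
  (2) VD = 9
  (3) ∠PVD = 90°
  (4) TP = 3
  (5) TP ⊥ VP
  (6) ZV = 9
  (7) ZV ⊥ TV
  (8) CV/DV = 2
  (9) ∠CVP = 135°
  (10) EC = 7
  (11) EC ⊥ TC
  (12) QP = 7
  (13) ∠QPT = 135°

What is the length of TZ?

Step 1: By the law of cosines on triangle VPT: VT² = 8² + 3² − 2·8·3·cos(90°) = 73, so VT = √73.
Step 2: By the law of cosines on triangle TVZ: TZ² = √73² + 9² − 2·√73·9·cos(90°) = 154, so TZ = √154.

Therefore, the length of TZ = √154.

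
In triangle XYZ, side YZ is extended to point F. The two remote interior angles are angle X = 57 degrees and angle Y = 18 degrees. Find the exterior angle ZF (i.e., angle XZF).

The interior angle at Z is 180 - 57 - 18 = 105 degrees.
The exterior angle and interior angle at Z are supplementary:
Exterior angle = 180 - 105 = 75 degrees.

75 degrees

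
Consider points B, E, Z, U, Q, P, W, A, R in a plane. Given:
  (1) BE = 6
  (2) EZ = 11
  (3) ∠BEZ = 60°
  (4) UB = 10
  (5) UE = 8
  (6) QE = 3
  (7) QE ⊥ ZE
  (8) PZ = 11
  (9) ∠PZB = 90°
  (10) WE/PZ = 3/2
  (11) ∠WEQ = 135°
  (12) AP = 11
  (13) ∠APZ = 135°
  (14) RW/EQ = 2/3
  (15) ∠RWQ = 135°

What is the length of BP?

Step 1: By the law of cosines on triangle ZEB: ZB² = 11² + 6² − 2·11·6·cos(60°) = 91, so ZB = √91.
Step 2: By the law of cosines on triangle BZP: BP² = √91² + 11² − 2·√91·11·cos(90°) = 212, so BP = 2·√53.

Therefore, the length of BP = 2·√53.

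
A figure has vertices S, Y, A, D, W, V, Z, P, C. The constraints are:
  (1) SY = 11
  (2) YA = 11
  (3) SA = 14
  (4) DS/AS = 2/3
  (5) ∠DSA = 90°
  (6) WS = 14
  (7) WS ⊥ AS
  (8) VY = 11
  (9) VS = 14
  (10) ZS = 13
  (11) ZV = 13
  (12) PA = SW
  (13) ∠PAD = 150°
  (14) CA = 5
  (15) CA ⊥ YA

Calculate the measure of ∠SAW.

Step 1: By the law of cosines on triangle ASW: AW² = 14² + 14² − 2·14·14·cos(90°) = 392, so AW = 14·√2.
Step 2: By the inverse law of cosines on triangle SAW: cos(∠SAW) = (14² + (14·√2)² − 14²) / (2·14·14·√2) = 392/554.37 = 0.7071, so ∠SAW = 45°.

Therefore, the measure of angle ∠SAW = 45°.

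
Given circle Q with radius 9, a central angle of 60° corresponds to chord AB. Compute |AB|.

Chord = 2(9) sin(30°) = 9

9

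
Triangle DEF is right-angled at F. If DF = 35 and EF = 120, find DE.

By the Pythagorean theorem: DE^2 = DF^2 + EF^2
DE^2 = 35^2 + 120^2 = 1225 + 14400 = 15625
DE = sqrt(15625) = 125

125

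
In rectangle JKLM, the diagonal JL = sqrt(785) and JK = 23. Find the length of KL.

The diagonal of a rectangle forms a right triangle with the two sides.
Rearranging the Pythagorean theorem: missing side = sqrt(d^2 - known^2).
= sqrt(785 - 529) = sqrt(256) = 16.

16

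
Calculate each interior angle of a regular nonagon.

Each interior angle of a regular n-gon is (n - 2) * 180 / n.
For n = 9: (9 - 2) * 180 / 9 = 1260/9 = 140 degrees.

140 degrees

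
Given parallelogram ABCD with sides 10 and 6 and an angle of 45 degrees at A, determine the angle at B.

In a parallelogram, consecutive angles are supplementary (sum to 180°).
angle B = 180 - angle A
angle B = 180 - 45
angle B = 135 degrees

135 degrees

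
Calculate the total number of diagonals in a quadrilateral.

Total line segments between 4 vertices = C(4,2) = 6.
Subtract the 4 sides: 6 - 4 = 2 diagonals.

2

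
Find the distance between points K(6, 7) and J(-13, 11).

The horizontal distance is |-13 - 6| = 19 and the vertical distance is |11 - 7| = 4.
By the Pythagorean theorem, d = sqrt(19^2 + 4^2) = sqrt(377).

sqrt(377)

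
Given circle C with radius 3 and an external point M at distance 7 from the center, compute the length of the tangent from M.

Let T be the point of tangency. Then CT ⊥ MT (radius ⊥ tangent).
In right triangle CTM: CM² = CT² + MT²
7² = 3² + MT²
MT² = 40, MT = 2*sqrt(10)

2*sqrt(10)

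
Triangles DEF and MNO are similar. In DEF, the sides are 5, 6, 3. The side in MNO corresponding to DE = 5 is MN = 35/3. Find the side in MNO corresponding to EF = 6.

Since the triangles are similar, the ratio of corresponding sides is constant.
Scale factor k = MN / DE = 35/3 / 5 = 7/3
NO = k * EF = 7/3 * 6 = 14

14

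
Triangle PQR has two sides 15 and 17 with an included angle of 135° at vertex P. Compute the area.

Area = (1/2)(15)(17) sin(135°) = (1/2)(15)(17)(sqrt(2)/2) = 255*sqrt(2)/4

255*sqrt(2)/4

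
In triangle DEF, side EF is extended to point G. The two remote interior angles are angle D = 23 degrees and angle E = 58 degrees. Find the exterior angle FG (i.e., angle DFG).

By the exterior angle theorem, an exterior angle of a triangle equals the sum of the two remote interior angles.
Exterior angle = angle D + angle E
Exterior angle = 23 + 58 = 81 degrees

81 degrees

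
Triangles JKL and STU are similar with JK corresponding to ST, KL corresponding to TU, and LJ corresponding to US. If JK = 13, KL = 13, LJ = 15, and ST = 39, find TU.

k = 39/13 = 3. TU = 3 * 13 = 39.

39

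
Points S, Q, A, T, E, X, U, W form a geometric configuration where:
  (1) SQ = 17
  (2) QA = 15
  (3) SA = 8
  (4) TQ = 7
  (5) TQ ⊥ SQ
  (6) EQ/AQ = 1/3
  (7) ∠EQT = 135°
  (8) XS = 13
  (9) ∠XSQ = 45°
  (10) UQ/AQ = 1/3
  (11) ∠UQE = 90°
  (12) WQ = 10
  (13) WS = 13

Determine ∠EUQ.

From the given relations: UQ = 1/3·AQ = 1/3·15 = 5; EQ = 1/3·AQ = 1/3·15 = 5.
Step 1: By the law of cosines on triangle UQE: UE² = 5² + 5² − 2·5·5·cos(90°) = 50, so UE = 5·√2.
Step 2: By the inverse law of cosines on triangle EUQ: cos(∠EUQ) = ((5·√2)² + 5² − 5²) / (2·5·√2·5) = 50/70.71 = 0.7071, so ∠EUQ = 45°.

Therefore, the measure of angle ∠EUQ = 45°.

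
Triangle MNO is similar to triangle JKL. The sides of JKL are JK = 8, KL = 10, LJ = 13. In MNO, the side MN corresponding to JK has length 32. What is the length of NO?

Since the triangles are similar, the ratio of corresponding sides is constant.
Scale factor k = MN / JK = 32 / 8 = 4
NO = k * KL = 4 * 10 = 40

40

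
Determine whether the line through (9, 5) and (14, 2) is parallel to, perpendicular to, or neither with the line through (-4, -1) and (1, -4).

Slope of line 1: m1 = (2 - 5)/(14 - 9) = -3/5 = -3/5
Slope of line 2: m2 = (-4 - -1)/(1 - -4) = -3/5 = -3/5
m1 = m2, so the lines are parallel.

Parallel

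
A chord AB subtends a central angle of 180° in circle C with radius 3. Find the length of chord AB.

Chord = 2(3) sin(90°) = 6

6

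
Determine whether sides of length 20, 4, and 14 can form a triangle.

The longest side is 20. The other two sides sum to 4 + 14 = 18.
Since 18 ≤ 20, the two shorter sides cannot reach around to close the triangle.

No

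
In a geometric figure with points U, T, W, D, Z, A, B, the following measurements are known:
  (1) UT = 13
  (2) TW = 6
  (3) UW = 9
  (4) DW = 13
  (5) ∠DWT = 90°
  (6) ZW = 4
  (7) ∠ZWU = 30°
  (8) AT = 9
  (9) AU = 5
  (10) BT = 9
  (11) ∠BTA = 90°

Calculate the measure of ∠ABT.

Step 1: By the law of cosines on triangle BTA: BA² = 9² + 9² − 2·9·9·cos(90°) = 162, so BA = 9·√2.
Step 2: By the inverse law of cosines on triangle ABT: cos(∠ABT) = ((9·√2)² + 9² − 9²) / (2·9·√2·9) = 162/229.1 = 0.7071, so ∠ABT = 45°.

Therefore, the measure of angle ∠ABT = 45°.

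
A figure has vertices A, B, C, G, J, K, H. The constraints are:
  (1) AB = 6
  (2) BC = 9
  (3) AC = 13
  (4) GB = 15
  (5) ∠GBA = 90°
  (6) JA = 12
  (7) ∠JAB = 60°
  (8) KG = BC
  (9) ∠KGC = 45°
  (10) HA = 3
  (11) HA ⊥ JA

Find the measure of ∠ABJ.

Step 1: By the law of cosines on triangle BAJ: BJ² = 6² + 12² − 2·6·12·cos(60°) = 108, so BJ = 6·√3.
Step 2: By the inverse law of cosines on triangle ABJ: cos(∠ABJ) = (6² + (6·√3)² − 12²) / (2·6·6·√3) = 0/124.71 = 0, so ∠ABJ = 90°.

Therefore, the measure of angle ∠ABJ = 90°.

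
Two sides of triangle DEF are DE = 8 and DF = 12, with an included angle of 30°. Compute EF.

When two sides and the included angle are known, the law of cosines gives the third side.
c^2 = a^2 + b^2 - 2ab cos(C) generalizes the Pythagorean theorem to non-right triangles.
Here: EF^2 = 64 + 144 - 192*(sqrt(3)/2) = 208 - 96*sqrt(3)
EF = 4*sqrt(13 - 6*sqrt(3))

4*sqrt(13 - 6*sqrt(3))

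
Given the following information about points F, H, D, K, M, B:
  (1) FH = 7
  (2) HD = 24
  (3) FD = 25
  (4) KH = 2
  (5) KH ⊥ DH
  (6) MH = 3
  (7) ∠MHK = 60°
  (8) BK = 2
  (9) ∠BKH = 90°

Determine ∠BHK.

Step 1: By the law of cosines on triangle HKB: HB² = 2² + 2² − 2·2·2·cos(90°) = 8, so HB = 2·√2.
Step 2: By the inverse law of cosines on triangle BHK: cos(∠BHK) = ((2·√2)² + 2² − 2²) / (2·2·√2·2) = 8/11.31 = 0.7071, so ∠BHK = 45°.

Therefore, the measure of angle ∠BHK = 45°.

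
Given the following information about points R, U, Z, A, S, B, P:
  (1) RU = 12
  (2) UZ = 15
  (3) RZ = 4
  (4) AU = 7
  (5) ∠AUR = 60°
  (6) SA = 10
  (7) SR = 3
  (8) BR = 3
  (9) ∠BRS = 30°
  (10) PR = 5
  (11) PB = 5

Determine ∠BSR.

Step 1: By the law of cosines on triangle SRB: SB² = 3² + 3² − 2·3·3·cos(30°) = 2.41, so SB ≈ 1.55.
Step 2: By the inverse law of cosines on triangle BSR: cos(∠BSR) = (1.55² + 3² − 3²) / (2·1.55·3) = 2.41/9.32 = 0.2588, so ∠BSR = 75°.

Therefore, the measure of angle ∠BSR = 75°.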